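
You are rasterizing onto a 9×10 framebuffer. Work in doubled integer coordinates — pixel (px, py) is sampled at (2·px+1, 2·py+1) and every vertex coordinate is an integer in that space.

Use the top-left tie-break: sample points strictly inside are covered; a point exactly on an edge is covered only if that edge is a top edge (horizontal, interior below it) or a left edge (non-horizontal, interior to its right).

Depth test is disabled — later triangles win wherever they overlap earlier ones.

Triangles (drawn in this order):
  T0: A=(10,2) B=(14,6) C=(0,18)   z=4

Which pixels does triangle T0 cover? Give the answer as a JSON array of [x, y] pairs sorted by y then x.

T0:
  2·area = 104
  edge (10, 2)→(14, 6): d=(4,4) right/bottom  bias=-1
  edge (14, 6)→(0, 18): d=(-14,12) right/bottom  bias=-1
  edge (0, 18)→(10, 2): d=(10,-16) top-left  bias=+0
    (4,0)@(9, 1): e=[0,130,-26] → .  [on edge]
    (5,1)@(11, 3): e=[0,78,26] → .  [on edge]
    (4,2)@(9, 5): e=[16,74,14] → X
    (5,2)@(11, 5): e=[8,50,46] → X
    (6,2)@(13, 5): e=[0,26,78] → .  [on edge]
    (3,3)@(7, 7): e=[32,70,2] → X
    (6,3)@(13, 7): e=[8,-2,98] → .
    (7,3)@(15, 7): e=[0,-26,130] → .  [on edge]
    (3,4)@(7, 9): e=[40,42,22] → X
    (5,4)@(11, 9): e=[24,-6,86] → .
    (8,4)@(17, 9): e=[0,-78,182] → .  [on edge]
    (2,5)@(5, 11): e=[56,38,10] → X
  covered (12 px):
    . . . . . . . . .
    . . . . . . . . .
    . . . . X X . . .
    . . . X X X . . .
    . . . X X . . . .
    . . X X . . . . .
    . . X . . . . . .
    . X . . . . . . .
    X . . . . . . . .
    . . . . . . . . .

Final: [[4,2],[5,2],[3,3],[4,3],[5,3],[3,4],[4,4],[2,5],[3,5],[2,6],[1,7],[0,8]]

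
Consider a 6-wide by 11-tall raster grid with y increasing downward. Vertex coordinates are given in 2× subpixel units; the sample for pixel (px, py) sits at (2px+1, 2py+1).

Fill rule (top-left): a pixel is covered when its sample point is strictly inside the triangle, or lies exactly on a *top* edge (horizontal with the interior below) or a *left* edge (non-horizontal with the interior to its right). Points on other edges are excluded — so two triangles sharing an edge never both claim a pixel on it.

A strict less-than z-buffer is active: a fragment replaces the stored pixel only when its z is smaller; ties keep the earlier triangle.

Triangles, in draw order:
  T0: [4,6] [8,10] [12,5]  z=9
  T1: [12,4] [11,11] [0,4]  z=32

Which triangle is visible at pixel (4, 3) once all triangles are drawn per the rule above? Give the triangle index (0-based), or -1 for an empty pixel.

T0:
  2·area = 36  (B↔C swapped to make it positive)
  edge (4, 6)→(12, 5): d=(8,-1) top-left  bias=+0
  edge (12, 5)→(8, 10): d=(-4,5) right/bottom  bias=-1
  edge (8, 10)→(4, 6): d=(-4,-4) top-left  bias=+0
    (0,1)@(1, 3): e=[-27,63,0] → ·  [on edge]
    (1,2)@(3, 5): e=[-9,45,0] → ·  [on edge]
    (2,3)@(5, 7): e=[9,27,0] → #  [on edge]
    (3,3)@(7, 7): e=[11,17,8] → #
    (4,3)@(9, 7): e=[13,7,16] → #
    (5,3)@(11, 7): e=[15,-3,24] → ·
    (2,4)@(5, 9): e=[25,19,-8] → ·
    (3,4)@(7, 9): e=[27,9,0] → #  [on edge]
    (4,4)@(9, 9): e=[29,-1,8] → ·
    (3,5)@(7, 11): e=[43,1,-8] → ·
    (4,5)@(9, 11): e=[45,-9,0] → ·  [on edge]
    (5,6)@(11, 13): e=[63,-27,0] → ·  [on edge]
  covered (4 px):
    · · · · · ·
    · · · · · ·
    · · · · · ·
    · · # # # ·
    · · · # · ·
    · · · · · ·
    · · · · · ·
    · · · · · ·
    · · · · · ·
    · · · · · ·
    · · · · · ·
T1:
  2·area = 84
  edge (12, 4)→(11, 11): d=(-1,7) right/bottom  bias=-1
  edge (11, 11)→(0, 4): d=(-11,-7) top-left  bias=+0
  edge (0, 4)→(12, 4): d=(12,0) top-left  bias=+0
    (1,2)@(3, 5): e=[62,10,12] → #
    (2,2)@(5, 5): e=[48,24,12] → #
    (3,2)@(7, 5): e=[34,38,12] → #
    (4,2)@(9, 5): e=[20,52,12] → #
    (5,2)@(11, 5): e=[6,66,12] → #
    (1,3)@(3, 7): e=[60,-12,36] → ·
    (2,3)@(5, 7): e=[46,2,36] → #
    (2,4)@(5, 9): e=[44,-20,60] → ·
    (3,4)@(7, 9): e=[30,-6,60] → ·
    (4,4)@(9, 9): e=[16,8,60] → #
    (4,5)@(9, 11): e=[14,-14,84] → ·
    (5,5)@(11, 11): e=[0,0,84] → ·  [on edge]
  covered (11 px):
    · · · · · ·
    · · · · · ·
    · # # # # #
    · · # # # #
    · · · · # #
    · · · · · ·
    · · · · · ·
    · · · · · ·
    · · · · · ·
    · · · · · ·
    · · · · · ·

Z-buffer (winner per pixel, '.' = empty):
  . . . . . .
  . . . . . .
  . 1 1 1 1 1
  . . 0 0 0 1
  . . . 0 1 1
  . . . . . .
  . . . . . .
  . . . . . .
  . . . . . .
  . . . . . .
  . . . . . .

Result: 0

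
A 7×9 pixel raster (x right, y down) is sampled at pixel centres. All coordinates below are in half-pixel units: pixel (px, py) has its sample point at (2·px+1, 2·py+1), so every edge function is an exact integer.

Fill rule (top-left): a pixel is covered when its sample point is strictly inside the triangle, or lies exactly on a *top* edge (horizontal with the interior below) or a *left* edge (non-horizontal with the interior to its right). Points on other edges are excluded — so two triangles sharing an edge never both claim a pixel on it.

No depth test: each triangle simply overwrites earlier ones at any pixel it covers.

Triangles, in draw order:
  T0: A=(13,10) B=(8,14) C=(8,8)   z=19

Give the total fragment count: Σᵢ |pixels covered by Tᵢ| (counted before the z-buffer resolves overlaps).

T0:
  2·area = 30
  edge (13, 10)→(8, 14): d=(-5,4) right/bottom  bias=-1
  edge (8, 14)→(8, 8): d=(0,-6) top-left  bias=+0
  edge (8, 8)→(13, 10): d=(5,2) right/bottom  bias=-1
    (4,4)@(9, 9): e=[21,6,3] → X
    (5,4)@(11, 9): e=[13,18,-1] → .
    (4,5)@(9, 11): e=[11,6,13] → X
    (5,5)@(11, 11): e=[3,18,9] → X
    (6,5)@(13, 11): e=[-5,30,5] → .
    (4,6)@(9, 13): e=[1,6,23] → X
    (5,6)@(11, 13): e=[-7,18,19] → .
    (4,7)@(9, 15): e=[-9,6,33] → .
  covered (4 px):
    . . . . . . .
    . . . . . . .
    . . . . . . .
    . . . . . . .
    . . . . X . .
    . . . . X X .
    . . . . X . .
    . . . . . . .
    . . . . . . .

Final: 4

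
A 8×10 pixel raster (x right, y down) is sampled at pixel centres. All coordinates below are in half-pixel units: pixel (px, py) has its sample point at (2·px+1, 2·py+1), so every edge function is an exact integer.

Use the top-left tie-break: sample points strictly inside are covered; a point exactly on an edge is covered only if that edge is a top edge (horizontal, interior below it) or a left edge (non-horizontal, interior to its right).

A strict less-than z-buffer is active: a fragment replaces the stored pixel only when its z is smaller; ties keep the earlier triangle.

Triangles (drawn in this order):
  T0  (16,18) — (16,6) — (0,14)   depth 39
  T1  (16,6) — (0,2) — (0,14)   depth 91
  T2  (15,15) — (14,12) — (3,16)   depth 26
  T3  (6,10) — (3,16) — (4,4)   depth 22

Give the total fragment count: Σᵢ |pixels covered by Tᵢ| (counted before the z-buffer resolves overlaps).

T0:
  2·area = 192  (B↔C swapped to make it positive)
  edge (16, 18)→(0, 14): d=(-16,-4) top-left  bias=+0
  edge (0, 14)→(16, 6): d=(16,-8) top-left  bias=+0
  edge (16, 6)→(16, 18): d=(0,12) right/bottom  bias=-1
    (7,3)@(15, 7): e=[172,8,12] → #
    (5,4)@(11, 9): e=[124,8,60] → #
    (6,4)@(13, 9): e=[132,24,36] → #
    (3,5)@(7, 11): e=[76,8,108] → #
    (4,5)@(9, 11): e=[84,24,84] → #
    (1,6)@(3, 13): e=[28,8,156] → #
    (2,6)@(5, 13): e=[36,24,132] → #
    (1,7)@(3, 15): e=[-4,40,156] → ·
    (2,7)@(5, 15): e=[4,56,132] → #
    (2,8)@(5, 17): e=[-28,88,132] → ·
    (3,8)@(7, 17): e=[-20,104,108] → ·
    (4,8)@(9, 17): e=[-12,120,84] → ·
  covered (24 px):
    · · · · · · · ·
    · · · · · · · ·
    · · · · · · · ·
    · · · · · · · #
    · · · · · # # #
    · · · # # # # #
    · # # # # # # #
    · · # # # # # #
    · · · · · · # #
    · · · · · · · ·
T1:
  2·area = 192  (B↔C swapped to make it positive)
  edge (16, 6)→(0, 14): d=(-16,8) right/bottom  bias=-1
  edge (0, 14)→(0, 2): d=(0,-12) top-left  bias=+0
  edge (0, 2)→(16, 6): d=(16,4) right/bottom  bias=-1
    (0,1)@(1, 3): e=[168,12,12] → #
    (1,1)@(3, 3): e=[152,36,4] → #
    (2,1)@(5, 3): e=[136,60,-4] → ·
    (0,2)@(1, 5): e=[136,12,44] → #
    (2,2)@(5, 5): e=[104,60,28] → #
    (3,2)@(7, 5): e=[88,84,20] → #
    (4,2)@(9, 5): e=[72,108,12] → #
    (5,2)@(11, 5): e=[56,132,4] → #
    (6,2)@(13, 5): e=[40,156,-4] → ·
    (0,3)@(1, 7): e=[104,12,76] → #
    (6,3)@(13, 7): e=[8,156,28] → #
    (7,3)@(15, 7): e=[-8,180,20] → ·
  covered (24 px):
    · · · · · · · ·
    # # · · · · · ·
    # # # # # # · ·
    # # # # # # # ·
    # # # # # · · ·
    # # # · · · · ·
    # · · · · · · ·
    · · · · · · · ·
    · · · · · · · ·
    · · · · · · · ·
T2:
  2·area = 37  (B↔C swapped to make it positive)
  edge (15, 15)→(3, 16): d=(-12,1) right/bottom  bias=-1
  edge (3, 16)→(14, 12): d=(11,-4) top-left  bias=+0
  edge (14, 12)→(15, 15): d=(1,3) right/bottom  bias=-1
    (5,1)@(11, 3): e=[148,-111,0] → ·  [on edge]
    (6,4)@(13, 9): e=[74,-37,0] → ·  [on edge]
    (6,6)@(13, 13): e=[26,7,4] → #
    (7,6)@(15, 13): e=[24,15,-2] → ·
    (3,7)@(7, 15): e=[8,5,24] → #
    (4,7)@(9, 15): e=[6,13,18] → #
    (5,7)@(11, 15): e=[4,21,12] → #
    (7,7)@(15, 15): e=[0,37,0] → ·  [on edge]
    (3,8)@(7, 17): e=[-16,27,26] → ·
    (4,8)@(9, 17): e=[-18,35,20] → ·
    (5,8)@(11, 17): e=[-20,43,14] → ·
    (6,8)@(13, 17): e=[-22,51,8] → ·
  covered (5 px):
    · · · · · · · ·
    · · · · · · · ·
    · · · · · · · ·
    · · · · · · · ·
    · · · · · · · ·
    · · · · · · · ·
    · · · · · · # ·
    · · · # # # # ·
    · · · · · · · ·
    · · · · · · · ·
T3:
  2·area = 30
  edge (6, 10)→(3, 16): d=(-3,6) right/bottom  bias=-1
  edge (3, 16)→(4, 4): d=(1,-12) top-left  bias=+0
  edge (4, 4)→(6, 10): d=(2,6) right/bottom  bias=-1
    (1,0)@(3, 1): e=[45,-15,0] → ·  [on edge]
    (2,3)@(5, 7): e=[15,15,0] → ·  [on edge]
    (2,4)@(5, 9): e=[9,17,4] → #
    (3,4)@(7, 9): e=[-3,41,-8] → ·
    (2,5)@(5, 11): e=[3,19,8] → #
    (3,5)@(7, 11): e=[-9,43,-4] → ·
    (2,6)@(5, 13): e=[-3,21,12] → ·
    (3,6)@(7, 13): e=[-15,45,0] → ·  [on edge]
    (4,9)@(9, 19): e=[-45,75,0] → ·  [on edge]
  covered (2 px):
    · · · · · · · ·
    · · · · · · · ·
    · · · · · · · ·
    · · · · · · · ·
    · · # · · · · ·
    · · # · · · · ·
    · · · · · · · ·
    · · · · · · · ·
    · · · · · · · ·
    · · · · · · · ·

Result: 55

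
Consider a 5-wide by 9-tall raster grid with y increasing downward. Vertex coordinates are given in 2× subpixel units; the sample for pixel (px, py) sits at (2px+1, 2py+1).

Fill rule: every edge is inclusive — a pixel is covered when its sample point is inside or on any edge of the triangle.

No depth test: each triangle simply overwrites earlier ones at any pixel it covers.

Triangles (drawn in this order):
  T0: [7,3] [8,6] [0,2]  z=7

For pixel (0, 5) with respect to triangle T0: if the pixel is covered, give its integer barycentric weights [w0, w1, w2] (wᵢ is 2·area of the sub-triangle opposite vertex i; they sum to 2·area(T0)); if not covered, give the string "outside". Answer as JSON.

T0:
  2·area = 20
  edge (7, 3)→(8, 6): d=(1,3) inclusive
  edge (8, 6)→(0, 2): d=(-8,-4) inclusive
  edge (0, 2)→(7, 3): d=(7,1) inclusive
    (1,1)@(3, 3): e=[12,4,4] → █
    (2,1)@(5, 3): e=[6,12,2] → █
    (3,1)@(7, 3): e=[0,20,0] → █  [on edge]
    (4,1)@(9, 3): e=[-6,28,-2] → ·
    (1,2)@(3, 5): e=[14,-12,18] → ·
    (2,2)@(5, 5): e=[8,-4,16] → ·
    (3,2)@(7, 5): e=[2,4,14] → █
    (4,2)@(9, 5): e=[-4,12,12] → ·
    (3,3)@(7, 7): e=[4,-12,28] → ·
    (4,4)@(9, 9): e=[0,-20,40] → ·  [on edge]
  covered (4 px):
    · · · · ·
    · █ █ █ ·
    · · · █ ·
    · · · · ·
    · · · · ·
    · · · · ·
    · · · · ·
    · · · · ·
    · · · · ·

Final: "outside"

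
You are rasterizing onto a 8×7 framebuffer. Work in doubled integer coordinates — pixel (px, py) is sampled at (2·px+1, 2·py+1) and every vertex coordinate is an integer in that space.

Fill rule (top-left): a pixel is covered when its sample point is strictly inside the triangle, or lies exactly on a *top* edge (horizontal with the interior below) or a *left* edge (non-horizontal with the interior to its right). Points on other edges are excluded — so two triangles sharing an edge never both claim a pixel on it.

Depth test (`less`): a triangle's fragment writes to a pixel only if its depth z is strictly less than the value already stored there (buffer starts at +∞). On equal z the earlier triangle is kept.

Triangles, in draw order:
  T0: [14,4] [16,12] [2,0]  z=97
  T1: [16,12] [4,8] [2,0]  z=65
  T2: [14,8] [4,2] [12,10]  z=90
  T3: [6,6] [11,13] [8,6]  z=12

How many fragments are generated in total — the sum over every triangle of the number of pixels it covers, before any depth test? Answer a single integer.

T0:
  2·area = 88
  edge (14, 4)→(16, 12): d=(2,8) right/bottom  bias=-1
  edge (16, 12)→(2, 0): d=(-14,-12) top-left  bias=+0
  edge (2, 0)→(14, 4): d=(12,4) right/bottom  bias=-1
    (2,0)@(5, 1): e=[66,22,0] → .  [on edge]
    (3,1)@(7, 3): e=[54,18,16] → X
    (4,1)@(9, 3): e=[38,42,8] → X
    (5,1)@(11, 3): e=[22,66,0] → .  [on edge]
    (3,2)@(7, 5): e=[58,-10,40] → .
    (4,2)@(9, 5): e=[42,14,32] → X
    (5,2)@(11, 5): e=[26,38,24] → X
    (6,2)@(13, 5): e=[10,62,16] → X
    (7,2)@(15, 5): e=[-6,86,8] → .
    (4,3)@(9, 7): e=[46,-14,56] → .
    (5,3)@(11, 7): e=[30,10,48] → X
    (7,3)@(15, 7): e=[-2,58,32] → .
  covered (10 px):
    . . . . . . . .
    . . . X X . . .
    . . . . X X X .
    . . . . . X X .
    . . . . . . X X
    . . . . . . . X
    . . . . . . . .
T1:
  2·area = 88
  edge (16, 12)→(4, 8): d=(-12,-4) top-left  bias=+0
  edge (4, 8)→(2, 0): d=(-2,-8) top-left  bias=+0
  edge (2, 0)→(16, 12): d=(14,12) right/bottom  bias=-1
    (1,0)@(3, 1): e=[80,6,2] → X
    (2,0)@(5, 1): e=[88,22,-22] → .
    (1,1)@(3, 3): e=[56,2,30] → X
    (2,1)@(5, 3): e=[64,18,6] → X
    (3,1)@(7, 3): e=[72,34,-18] → .
    (1,2)@(3, 5): e=[32,-2,58] → .
    (2,2)@(5, 5): e=[40,14,34] → X
    (3,2)@(7, 5): e=[48,30,10] → X
    (4,2)@(9, 5): e=[56,46,-14] → .
    (0,3)@(1, 7): e=[0,-22,110] → .  [on edge]
    (2,3)@(5, 7): e=[16,10,62] → X
    (4,3)@(9, 7): e=[32,42,14] → X
    (3,4)@(7, 9): e=[0,22,66] → X  [on edge]
    (6,5)@(13, 11): e=[0,66,22] → X  [on edge]
  covered (12 px):
    . X . . . . . .
    . X X . . . . .
    . . X X . . . .
    . . X X X . . .
    . . . X X X . .
    . . . . . . X .
    . . . . . . . .
T2:
  2·area = 32  (B↔C swapped to make it positive)
  edge (14, 8)→(12, 10): d=(-2,2) right/bottom  bias=-1
  edge (12, 10)→(4, 2): d=(-8,-8) top-left  bias=+0
  edge (4, 2)→(14, 8): d=(10,6) right/bottom  bias=-1
    (1,0)@(3, 1): e=[36,0,-4] → .  [on edge]
    (2,1)@(5, 3): e=[28,0,4] → X  [on edge]
    (3,1)@(7, 3): e=[24,16,-8] → .
    (2,2)@(5, 5): e=[24,-16,24] → .
    (3,2)@(7, 5): e=[20,0,12] → X  [on edge]
    (4,2)@(9, 5): e=[16,16,0] → .  [on edge]
    (3,3)@(7, 7): e=[16,-16,32] → .
    (4,3)@(9, 7): e=[12,0,20] → X  [on edge]
    (5,3)@(11, 7): e=[8,16,8] → X
    (6,3)@(13, 7): e=[4,32,-4] → .
    (7,3)@(15, 7): e=[0,48,-16] → .  [on edge]
    (4,4)@(9, 9): e=[8,-16,40] → .
    (5,4)@(11, 9): e=[4,0,28] → X  [on edge]
    (6,4)@(13, 9): e=[0,16,16] → .  [on edge]
    (5,5)@(11, 11): e=[0,-16,48] → .  [on edge]
    (6,5)@(13, 11): e=[-4,0,36] → .  [on edge]
    (4,6)@(9, 13): e=[0,-48,80] → .  [on edge]
    (7,6)@(15, 13): e=[-12,0,44] → .  [on edge]
  covered (5 px):
    . . . . . . . .
    . . X . . . . .
    . . . X . . . .
    . . . . X X . .
    . . . . . X . .
    . . . . . . . .
    . . . . . . . .
T3:
  2·area = 14  (B↔C swapped to make it positive)
  edge (6, 6)→(8, 6): d=(2,0) top-left  bias=+0
  edge (8, 6)→(11, 13): d=(3,7) right/bottom  bias=-1
  edge (11, 13)→(6, 6): d=(-5,-7) top-left  bias=+0
    (3,3)@(7, 7): e=[2,10,2] → X
    (4,3)@(9, 7): e=[2,-4,16] → .
    (3,4)@(7, 9): e=[6,16,-8] → .
    (4,4)@(9, 9): e=[6,2,6] → X
    (5,4)@(11, 9): e=[6,-12,20] → .
    (4,5)@(9, 11): e=[10,8,-4] → .
    (5,6)@(11, 13): e=[14,0,0] → .  [on edge]
  covered (2 px):
    . . . . . . . .
    . . . . . . . .
    . . . . . . . .
    . . . X . . . .
    . . . . X . . .
    . . . . . . . .
    . . . . . . . .

Result: 29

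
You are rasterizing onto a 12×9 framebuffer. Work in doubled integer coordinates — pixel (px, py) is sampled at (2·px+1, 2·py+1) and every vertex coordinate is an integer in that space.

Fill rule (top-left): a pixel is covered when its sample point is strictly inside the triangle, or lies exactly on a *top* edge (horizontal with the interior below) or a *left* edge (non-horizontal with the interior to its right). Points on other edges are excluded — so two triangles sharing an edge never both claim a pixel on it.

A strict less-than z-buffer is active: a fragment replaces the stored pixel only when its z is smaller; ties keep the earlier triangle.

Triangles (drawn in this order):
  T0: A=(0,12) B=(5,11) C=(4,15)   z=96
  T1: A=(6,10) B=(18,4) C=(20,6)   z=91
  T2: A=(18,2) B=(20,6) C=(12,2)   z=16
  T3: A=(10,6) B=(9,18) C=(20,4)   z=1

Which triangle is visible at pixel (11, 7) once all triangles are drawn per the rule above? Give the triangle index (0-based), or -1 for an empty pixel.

T0:
  2·area = 19
  edge (0, 12)→(5, 11): d=(5,-1) top-left  bias=+0
  edge (5, 11)→(4, 15): d=(-1,4) right/bottom  bias=-1
  edge (4, 15)→(0, 12): d=(-4,-3) top-left  bias=+0
    (3,1)@(7, 3): e=[-38,0,57] → ·  [on edge]
    (7,4)@(15, 9): e=[0,-38,57] → ·  [on edge]
    (2,5)@(5, 11): e=[0,0,19] → ·  [on edge]
    (1,6)@(3, 13): e=[8,6,5] → █
    (2,6)@(5, 13): e=[10,-2,11] → ·
    (1,7)@(3, 15): e=[18,4,-3] → ·
  covered (1 px):
    · · · · · · · · · · · ·
    · · · · · · · · · · · ·
    · · · · · · · · · · · ·
    · · · · · · · · · · · ·
    · · · · · · · · · · · ·
    · · · · · · · · · · · ·
    · █ · · · · · · · · · ·
    · · · · · · · · · · · ·
    · · · · · · · · · · · ·
T1:
  2·area = 36
  edge (6, 10)→(18, 4): d=(12,-6) top-left  bias=+0
  edge (18, 4)→(20, 6): d=(2,2) right/bottom  bias=-1
  edge (20, 6)→(6, 10): d=(-14,4) right/bottom  bias=-1
    (7,0)@(15, 1): e=[-54,0,90] → ·  [on edge]
    (8,1)@(17, 3): e=[-18,0,54] → ·  [on edge]
    (8,2)@(17, 5): e=[6,4,26] → █
    (9,2)@(19, 5): e=[18,0,18] → ·  [on edge]
    (6,3)@(13, 7): e=[6,16,14] → █
    (7,3)@(15, 7): e=[18,12,6] → █
    (8,3)@(17, 7): e=[30,8,-2] → ·
    (10,3)@(21, 7): e=[54,0,-18] → ·  [on edge]
    (4,4)@(9, 9): e=[6,28,2] → █
    (5,4)@(11, 9): e=[18,24,-6] → ·
    (6,4)@(13, 9): e=[30,20,-14] → ·
    (7,4)@(15, 9): e=[42,16,-22] → ·
    (11,4)@(23, 9): e=[90,0,-54] → ·  [on edge]
  covered (4 px):
    · · · · · · · · · · · ·
    · · · · · · · · · · · ·
    · · · · · · · · █ · · ·
    · · · · · · █ █ · · · ·
    · · · · █ · · · · · · ·
    · · · · · · · · · · · ·
    · · · · · · · · · · · ·
    · · · · · · · · · · · ·
    · · · · · · · · · · · ·
T2:
  2·area = 24
  edge (18, 2)→(20, 6): d=(2,4) right/bottom  bias=-1
  edge (20, 6)→(12, 2): d=(-8,-4) top-left  bias=+0
  edge (12, 2)→(18, 2): d=(6,0) top-left  bias=+0
    (7,1)@(15, 3): e=[14,4,6] → █
    (8,1)@(17, 3): e=[6,12,6] → █
    (9,1)@(19, 3): e=[-2,20,6] → ·
    (7,2)@(15, 5): e=[18,-12,18] → ·
    (8,2)@(17, 5): e=[10,-4,18] → ·
    (9,2)@(19, 5): e=[2,4,18] → █
    (10,2)@(21, 5): e=[-6,12,18] → ·
    (9,3)@(19, 7): e=[6,-12,30] → ·
  covered (3 px):
    · · · · · · · · · · · ·
    · · · · · · · █ █ · · ·
    · · · · · · · · · █ · ·
    · · · · · · · · · · · ·
    · · · · · · · · · · · ·
    · · · · · · · · · · · ·
    · · · · · · · · · · · ·
    · · · · · · · · · · · ·
    · · · · · · · · · · · ·
T3:
  2·area = 118  (B↔C swapped to make it positive)
  edge (10, 6)→(20, 4): d=(10,-2) top-left  bias=+0
  edge (20, 4)→(9, 18): d=(-11,14) right/bottom  bias=-1
  edge (9, 18)→(10, 6): d=(1,-12) top-left  bias=+0
    (7,2)@(15, 5): e=[0,59,59] → █  [on edge]
    (8,2)@(17, 5): e=[4,31,83] → █
    (9,2)@(19, 5): e=[8,3,107] → █
    (10,2)@(21, 5): e=[12,-25,131] → ·
    (2,3)@(5, 7): e=[0,177,-59] → ·  [on edge]
    (5,3)@(11, 7): e=[12,93,13] → █
    (6,3)@(13, 7): e=[16,65,37] → █
    (9,3)@(19, 7): e=[28,-19,109] → ·
    (5,4)@(11, 9): e=[32,71,15] → █
    (8,4)@(17, 9): e=[44,-13,87] → ·
    (5,5)@(11, 11): e=[52,49,17] → █
    (7,5)@(15, 11): e=[60,-7,65] → ·
  covered (14 px):
    · · · · · · · · · · · ·
    · · · · · · · · · · · ·
    · · · · · · · █ █ █ · ·
    · · · · · █ █ █ █ · · ·
    · · · · · █ █ █ · · · ·
    · · · · · █ █ · · · · ·
    · · · · · █ · · · · · ·
    · · · · · █ · · · · · ·
    · · · · · · · · · · · ·

Z-buffer (winner per pixel, '.' = empty):
  . . . . . . . . . . . .
  . . . . . . . 2 2 . . .
  . . . . . . . 3 3 3 . .
  . . . . . 3 3 3 3 . . .
  . . . . 1 3 3 3 . . . .
  . . . . . 3 3 . . . . .
  . 0 . . . 3 . . . . . .
  . . . . . 3 . . . . . .
  . . . . . . . . . . . .

Answer: -1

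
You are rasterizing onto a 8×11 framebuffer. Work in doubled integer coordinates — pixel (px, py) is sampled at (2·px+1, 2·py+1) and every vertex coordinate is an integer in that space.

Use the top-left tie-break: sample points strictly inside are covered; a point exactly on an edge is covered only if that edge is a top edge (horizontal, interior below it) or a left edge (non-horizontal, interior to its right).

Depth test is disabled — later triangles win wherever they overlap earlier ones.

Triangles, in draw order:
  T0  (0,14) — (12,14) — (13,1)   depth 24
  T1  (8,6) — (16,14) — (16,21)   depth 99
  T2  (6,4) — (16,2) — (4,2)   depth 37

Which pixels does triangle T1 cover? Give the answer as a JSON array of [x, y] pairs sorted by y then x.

T0:
  2·area = 156  (B↔C swapped to make it positive)
  edge (0, 14)→(13, 1): d=(13,-13) top-left  bias=+0
  edge (13, 1)→(12, 14): d=(-1,13) right/bottom  bias=-1
  edge (12, 14)→(0, 14): d=(-12,0) right/bottom  bias=-1
    (6,0)@(13, 1): e=[0,0,156] → .  [on edge]
    (5,1)@(11, 3): e=[0,24,132] → X  [on edge]
    (6,1)@(13, 3): e=[26,-2,132] → .
    (4,2)@(9, 5): e=[0,48,108] → X  [on edge]
    (6,2)@(13, 5): e=[52,-4,108] → .
    (3,3)@(7, 7): e=[0,72,84] → X  [on edge]
    (6,3)@(13, 7): e=[78,-6,84] → .
    (2,4)@(5, 9): e=[0,96,60] → X  [on edge]
    (6,4)@(13, 9): e=[104,-8,60] → .
    (1,5)@(3, 11): e=[0,120,36] → X  [on edge]
    (6,5)@(13, 11): e=[130,-10,36] → .
    (0,6)@(1, 13): e=[0,144,12] → X  [on edge]
  covered (21 px):
    . . . . . . . .
    . . . . . X . .
    . . . . X X . .
    . . . X X X . .
    . . X X X X . .
    . X X X X X . .
    X X X X X X . .
    . . . . . . . .
    . . . . . . . .
    . . . . . . . .
    . . . . . . . .
T1:
  2·area = 56
  edge (8, 6)→(16, 14): d=(8,8) right/bottom  bias=-1
  edge (16, 14)→(16, 21): d=(0,7) right/bottom  bias=-1
  edge (16, 21)→(8, 6): d=(-8,-15) top-left  bias=+0
    (1,0)@(3, 1): e=[0,91,-35] → .  [on edge]
    (2,1)@(5, 3): e=[0,77,-21] → .  [on edge]
    (3,2)@(7, 5): e=[0,63,-7] → .  [on edge]
    (4,3)@(9, 7): e=[0,49,7] → .  [on edge]
    (5,4)@(11, 9): e=[0,35,21] → .  [on edge]
    (5,5)@(11, 11): e=[16,35,5] → X
    (6,5)@(13, 11): e=[0,21,35] → .  [on edge]
    (5,6)@(11, 13): e=[32,35,-11] → .
    (6,6)@(13, 13): e=[16,21,19] → X
    (7,6)@(15, 13): e=[0,7,49] → .  [on edge]
    (6,7)@(13, 15): e=[32,21,3] → X
    (7,7)@(15, 15): e=[16,7,33] → X
  covered (6 px):
    . . . . . . . .
    . . . . . . . .
    . . . . . . . .
    . . . . . . . .
    . . . . . . . .
    . . . . . X . .
    . . . . . . X .
    . . . . . . X X
    . . . . . . . X
    . . . . . . . X
    . . . . . . . .
T2:
  2·area = 24  (B↔C swapped to make it positive)
  edge (6, 4)→(4, 2): d=(-2,-2) top-left  bias=+0
  edge (4, 2)→(16, 2): d=(12,0) top-left  bias=+0
  edge (16, 2)→(6, 4): d=(-10,2) right/bottom  bias=-1
    (1,0)@(3, 1): e=[0,-12,36] → .  [on edge]
    (2,1)@(5, 3): e=[0,12,12] → X  [on edge]
    (3,1)@(7, 3): e=[4,12,8] → X
    (4,1)@(9, 3): e=[8,12,4] → X
    (5,1)@(11, 3): e=[12,12,0] → .  [on edge]
    (0,2)@(1, 5): e=[-12,36,0] → .  [on edge]
    (2,2)@(5, 5): e=[-4,36,-8] → .
    (3,2)@(7, 5): e=[0,36,-12] → .  [on edge]
    (4,2)@(9, 5): e=[4,36,-16] → .
    (4,3)@(9, 7): e=[0,60,-36] → .  [on edge]
    (5,4)@(11, 9): e=[0,84,-60] → .  [on edge]
    (6,5)@(13, 11): e=[0,108,-84] → .  [on edge]
    (7,6)@(15, 13): e=[0,132,-108] → .  [on edge]
  covered (3 px):
    . . . . . . . .
    . . X X X . . .
    . . . . . . . .
    . . . . . . . .
    . . . . . . . .
    . . . . . . . .
    . . . . . . . .
    . . . . . . . .
    . . . . . . . .
    . . . . . . . .
    . . . . . . . .

Answer: [[5,5],[6,6],[6,7],[7,7],[7,8],[7,9]]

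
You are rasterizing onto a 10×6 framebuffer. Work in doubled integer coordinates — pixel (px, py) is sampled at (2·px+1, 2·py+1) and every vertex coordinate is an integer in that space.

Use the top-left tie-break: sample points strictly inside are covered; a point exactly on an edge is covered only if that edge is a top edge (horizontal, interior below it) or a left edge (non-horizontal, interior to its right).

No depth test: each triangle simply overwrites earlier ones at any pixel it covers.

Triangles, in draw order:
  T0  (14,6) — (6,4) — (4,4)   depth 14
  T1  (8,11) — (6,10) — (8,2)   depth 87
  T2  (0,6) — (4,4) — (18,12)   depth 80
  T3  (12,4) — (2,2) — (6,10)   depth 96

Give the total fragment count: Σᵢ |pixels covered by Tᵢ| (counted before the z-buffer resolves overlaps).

T0:
  2·area = 4  (B↔C swapped to make it positive)
  edge (14, 6)→(4, 4): d=(-10,-2) top-left  bias=+0
  edge (4, 4)→(6, 4): d=(2,0) top-left  bias=+0
  edge (6, 4)→(14, 6): d=(8,2) right/bottom  bias=-1
    (4,2)@(9, 5): e=[0,2,2] → X  [on edge]
    (5,2)@(11, 5): e=[4,2,-2] → .
    (4,3)@(9, 7): e=[-20,6,18] → .
    (9,3)@(19, 7): e=[0,6,-2] → .  [on edge]
  covered (1 px):
    . . . . . . . . . .
    . . . . . . . . . .
    . . . . X . . . . .
    . . . . . . . . . .
    . . . . . . . . . .
    . . . . . . . . . .
T1:
  2·area = 18
  edge (8, 11)→(6, 10): d=(-2,-1) top-left  bias=+0
  edge (6, 10)→(8, 2): d=(2,-8) top-left  bias=+0
  edge (8, 2)→(8, 11): d=(0,9) right/bottom  bias=-1
    (3,3)@(7, 7): e=[7,2,9] → X
    (4,3)@(9, 7): e=[9,18,-9] → .
    (3,4)@(7, 9): e=[3,6,9] → X
    (4,4)@(9, 9): e=[5,22,-9] → .
    (3,5)@(7, 11): e=[-1,10,9] → .
  covered (2 px):
    . . . . . . . . . .
    . . . . . . . . . .
    . . . . . . . . . .
    . . . X . . . . . .
    . . . X . . . . . .
    . . . . . . . . . .
T2:
  2·area = 60
  edge (0, 6)→(4, 4): d=(4,-2) top-left  bias=+0
  edge (4, 4)→(18, 12): d=(14,8) right/bottom  bias=-1
  edge (18, 12)→(0, 6): d=(-18,-6) top-left  bias=+0
    (1,2)@(3, 5): e=[2,22,36] → X
    (2,2)@(5, 5): e=[6,6,48] → X
    (3,2)@(7, 5): e=[10,-10,60] → .
    (1,3)@(3, 7): e=[10,50,0] → X  [on edge]
    (3,3)@(7, 7): e=[18,18,24] → X
    (4,3)@(9, 7): e=[22,2,36] → X
    (5,3)@(11, 7): e=[26,-14,48] → .
    (1,4)@(3, 9): e=[18,78,-36] → .
    (2,4)@(5, 9): e=[22,62,-24] → .
    (3,4)@(7, 9): e=[26,46,-12] → .
    (4,4)@(9, 9): e=[30,30,0] → X  [on edge]
    (5,4)@(11, 9): e=[34,14,12] → X
    (7,5)@(15, 11): e=[50,10,0] → X  [on edge]
  covered (9 px):
    . . . . . . . . . .
    . . . . . . . . . .
    . X X . . . . . . .
    . X X X X . . . . .
    . . . . X X . . . .
    . . . . . . . X . .
T3:
  2·area = 72  (B↔C swapped to make it positive)
  edge (12, 4)→(6, 10): d=(-6,6) right/bottom  bias=-1
  edge (6, 10)→(2, 2): d=(-4,-8) top-left  bias=+0
  edge (2, 2)→(12, 4): d=(10,2) right/bottom  bias=-1
    (7,0)@(15, 1): e=[0,108,-36] → .  [on edge]
    (1,1)@(3, 3): e=[60,4,8] → X
    (2,1)@(5, 3): e=[48,20,4] → X
    (3,1)@(7, 3): e=[36,36,0] → .  [on edge]
    (6,1)@(13, 3): e=[0,84,-12] → .  [on edge]
    (1,2)@(3, 5): e=[48,-4,28] → .
    (2,2)@(5, 5): e=[36,12,24] → X
    (3,2)@(7, 5): e=[24,28,20] → X
    (4,2)@(9, 5): e=[12,44,16] → X
    (5,2)@(11, 5): e=[0,60,12] → .  [on edge]
    (8,2)@(17, 5): e=[-36,108,0] → .  [on edge]
    (2,3)@(5, 7): e=[24,4,44] → X
    (4,3)@(9, 7): e=[0,36,36] → .  [on edge]
    (3,4)@(7, 9): e=[0,12,60] → .  [on edge]
    (2,5)@(5, 11): e=[0,-12,84] → .  [on edge]
  covered (7 px):
    . . . . . . . . . .
    . X X . . . . . . .
    . . X X X . . . . .
    . . X X . . . . . .
    . . . . . . . . . .
    . . . . . . . . . .

Result: 19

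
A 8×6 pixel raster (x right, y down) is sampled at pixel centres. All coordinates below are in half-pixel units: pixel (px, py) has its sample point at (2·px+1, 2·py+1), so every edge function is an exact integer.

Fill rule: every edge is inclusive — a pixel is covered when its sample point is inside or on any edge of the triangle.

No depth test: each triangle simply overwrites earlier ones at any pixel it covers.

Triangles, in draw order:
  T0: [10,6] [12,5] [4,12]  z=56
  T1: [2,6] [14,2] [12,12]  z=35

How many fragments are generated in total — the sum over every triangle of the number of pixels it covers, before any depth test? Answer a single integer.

T0:
  2·area = 6
  edge (10, 6)→(12, 5): d=(2,-1) inclusive
  edge (12, 5)→(4, 12): d=(-8,7) inclusive
  edge (4, 12)→(10, 6): d=(6,-6) inclusive
    (7,0)@(15, 1): e=[-5,11,0] → .  [on edge]
    (6,1)@(13, 3): e=[-3,9,0] → .  [on edge]
    (5,2)@(11, 5): e=[-1,7,0] → .  [on edge]
    (4,3)@(9, 7): e=[1,5,0] → X  [on edge]
    (5,3)@(11, 7): e=[3,-9,12] → .
    (3,4)@(7, 9): e=[3,3,0] → X  [on edge]
    (4,4)@(9, 9): e=[5,-11,12] → .
    (2,5)@(5, 11): e=[5,1,0] → X  [on edge]
    (3,5)@(7, 11): e=[7,-13,12] → .
  covered (3 px):
    . . . . . . . .
    . . . . . . . .
    . . . . . . . .
    . . . . X . . .
    . . . X . . . .
    . . X . . . . .
T1:
  2·area = 112
  edge (2, 6)→(14, 2): d=(12,-4) inclusive
  edge (14, 2)→(12, 12): d=(-2,10) inclusive
  edge (12, 12)→(2, 6): d=(-10,-6) inclusive
    (5,1)@(11, 3): e=[0,28,84] → X  [on edge]
    (6,1)@(13, 3): e=[8,8,96] → X
    (7,1)@(15, 3): e=[16,-12,108] → .
    (2,2)@(5, 5): e=[0,84,28] → X  [on edge]
    (3,2)@(7, 5): e=[8,64,40] → X
    (4,2)@(9, 5): e=[16,44,52] → X
    (7,2)@(15, 5): e=[40,-16,88] → .
    (2,3)@(5, 7): e=[24,80,8] → X
    (6,3)@(13, 7): e=[56,0,56] → X  [on edge]
    (7,3)@(15, 7): e=[64,-20,68] → .
    (2,4)@(5, 9): e=[48,76,-12] → .
    (3,4)@(7, 9): e=[56,56,0] → X  [on edge]
  covered (16 px):
    . . . . . . . .
    . . . . . X X .
    . . X X X X X .
    . . X X X X X .
    . . . X X X . .
    . . . . . X . .

Result: 19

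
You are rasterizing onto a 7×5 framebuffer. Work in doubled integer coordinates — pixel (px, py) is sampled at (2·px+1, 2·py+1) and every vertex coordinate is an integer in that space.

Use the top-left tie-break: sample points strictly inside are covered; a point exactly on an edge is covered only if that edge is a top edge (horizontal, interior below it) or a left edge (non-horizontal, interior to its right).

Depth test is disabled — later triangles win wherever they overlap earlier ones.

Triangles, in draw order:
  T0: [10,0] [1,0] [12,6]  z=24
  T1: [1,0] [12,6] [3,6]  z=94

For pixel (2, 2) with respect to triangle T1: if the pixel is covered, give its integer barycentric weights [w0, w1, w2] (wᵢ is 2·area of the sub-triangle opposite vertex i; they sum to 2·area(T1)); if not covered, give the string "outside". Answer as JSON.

T0:
  2·area = 54  (B↔C swapped to make it positive)
  edge (10, 0)→(12, 6): d=(2,6) right/bottom  bias=-1
  edge (12, 6)→(1, 0): d=(-11,-6) top-left  bias=+0
  edge (1, 0)→(10, 0): d=(9,0) top-left  bias=+0
    (1,0)@(3, 1): e=[44,1,9] → #
    (2,0)@(5, 1): e=[32,13,9] → #
    (3,0)@(7, 1): e=[20,25,9] → #
    (4,0)@(9, 1): e=[8,37,9] → #
    (5,0)@(11, 1): e=[-4,49,9] → ·
    (1,1)@(3, 3): e=[48,-21,27] → ·
    (2,1)@(5, 3): e=[36,-9,27] → ·
    (3,1)@(7, 3): e=[24,3,27] → #
    (5,1)@(11, 3): e=[0,27,27] → ·  [on edge]
    (3,2)@(7, 5): e=[28,-19,45] → ·
    (4,2)@(9, 5): e=[16,-7,45] → ·
    (5,2)@(11, 5): e=[4,5,45] → #
    (6,4)@(13, 9): e=[0,-27,81] → ·  [on edge]
  covered (7 px):
    · # # # # · ·
    · · · # # · ·
    · · · · · # ·
    · · · · · · ·
    · · · · · · ·
T1:
  2·area = 54
  edge (1, 0)→(12, 6): d=(11,6) right/bottom  bias=-1
  edge (12, 6)→(3, 6): d=(-9,0) right/bottom  bias=-1
  edge (3, 6)→(1, 0): d=(-2,-6) top-left  bias=+0
    (1,1)@(3, 3): e=[21,27,6] → #
    (2,1)@(5, 3): e=[9,27,18] → #
    (3,1)@(7, 3): e=[-3,27,30] → ·
    (1,2)@(3, 5): e=[43,9,2] → #
    (3,2)@(7, 5): e=[19,9,26] → #
    (4,2)@(9, 5): e=[7,9,38] → #
    (5,2)@(11, 5): e=[-5,9,50] → ·
    (1,3)@(3, 7): e=[65,-9,-2] → ·
    (2,3)@(5, 7): e=[53,-9,10] → ·
    (3,3)@(7, 7): e=[41,-9,22] → ·
    (4,3)@(9, 7): e=[29,-9,34] → ·
  covered (6 px):
    · · · · · · ·
    · # # · · · ·
    · # # # # · ·
    · · · · · · ·
    · · · · · · ·

Result: [9,14,31]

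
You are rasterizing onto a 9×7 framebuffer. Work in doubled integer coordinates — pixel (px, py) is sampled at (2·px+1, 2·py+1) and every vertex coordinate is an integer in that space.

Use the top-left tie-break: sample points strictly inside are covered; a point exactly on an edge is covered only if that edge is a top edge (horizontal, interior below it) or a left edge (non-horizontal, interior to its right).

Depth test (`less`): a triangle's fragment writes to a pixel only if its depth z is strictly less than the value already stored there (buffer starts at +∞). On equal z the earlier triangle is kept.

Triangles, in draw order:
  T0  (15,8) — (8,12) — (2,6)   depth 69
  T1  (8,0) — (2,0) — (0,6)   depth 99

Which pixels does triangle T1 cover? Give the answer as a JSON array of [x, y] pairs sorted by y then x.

T0:
  2·area = 66
  edge (15, 8)→(8, 12): d=(-7,4) right/bottom  bias=-1
  edge (8, 12)→(2, 6): d=(-6,-6) top-left  bias=+0
  edge (2, 6)→(15, 8): d=(13,2) right/bottom  bias=-1
    (0,2)@(1, 5): e=[77,0,-11] → ·  [on edge]
    (1,3)@(3, 7): e=[55,0,11] → █  [on edge]
    (2,3)@(5, 7): e=[47,12,7] → █
    (3,3)@(7, 7): e=[39,24,3] → █
    (4,3)@(9, 7): e=[31,36,-1] → ·
    (1,4)@(3, 9): e=[41,-12,37] → ·
    (2,4)@(5, 9): e=[33,0,33] → █  [on edge]
    (4,4)@(9, 9): e=[17,24,25] → █
    (5,4)@(11, 9): e=[9,36,21] → █
    (6,4)@(13, 9): e=[1,48,17] → █
    (7,4)@(15, 9): e=[-7,60,13] → ·
    (2,5)@(5, 11): e=[19,-12,59] → ·
    (3,5)@(7, 11): e=[11,0,55] → █  [on edge]
    (4,6)@(9, 13): e=[-11,0,77] → ·  [on edge]
  covered (10 px):
    · · · · · · · · ·
    · · · · · · · · ·
    · · · · · · · · ·
    · █ █ █ · · · · ·
    · · █ █ █ █ █ · ·
    · · · █ █ · · · ·
    · · · · · · · · ·
T1:
  2·area = 36  (B↔C swapped to make it positive)
  edge (8, 0)→(0, 6): d=(-8,6) right/bottom  bias=-1
  edge (0, 6)→(2, 0): d=(2,-6) top-left  bias=+0
  edge (2, 0)→(8, 0): d=(6,0) top-left  bias=+0
    (1,0)@(3, 1): e=[22,8,6] → █
    (2,0)@(5, 1): e=[10,20,6] → █
    (3,0)@(7, 1): e=[-2,32,6] → ·
    (0,1)@(1, 3): e=[18,0,18] → █  [on edge]
    (2,1)@(5, 3): e=[-6,24,18] → ·
    (0,2)@(1, 5): e=[2,4,30] → █
    (1,2)@(3, 5): e=[-10,16,30] → ·
    (0,3)@(1, 7): e=[-14,8,42] → ·
  covered (5 px):
    · █ █ · · · · · ·
    █ █ · · · · · · ·
    █ · · · · · · · ·
    · · · · · · · · ·
    · · · · · · · · ·
    · · · · · · · · ·
    · · · · · · · · ·

Final: [[1,0],[2,0],[0,1],[1,1],[0,2]]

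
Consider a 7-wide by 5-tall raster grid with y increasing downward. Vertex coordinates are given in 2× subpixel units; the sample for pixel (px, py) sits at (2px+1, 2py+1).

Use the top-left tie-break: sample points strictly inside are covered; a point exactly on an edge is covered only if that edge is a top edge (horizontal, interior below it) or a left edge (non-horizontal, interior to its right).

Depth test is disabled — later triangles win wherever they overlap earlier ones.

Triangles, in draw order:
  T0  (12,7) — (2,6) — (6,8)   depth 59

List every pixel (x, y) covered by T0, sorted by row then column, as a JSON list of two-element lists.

T0:
  2·area = 16  (B↔C swapped to make it positive)
  edge (12, 7)→(6, 8): d=(-6,1) right/bottom  bias=-1
  edge (6, 8)→(2, 6): d=(-4,-2) top-left  bias=+0
  edge (2, 6)→(12, 7): d=(10,1) right/bottom  bias=-1
    (2,3)@(5, 7): e=[7,2,7] → █
    (3,3)@(7, 7): e=[5,6,5] → █
    (4,3)@(9, 7): e=[3,10,3] → █
    (5,3)@(11, 7): e=[1,14,1] → █
    (6,3)@(13, 7): e=[-1,18,-1] → ·
    (2,4)@(5, 9): e=[-5,-6,27] → ·
    (3,4)@(7, 9): e=[-7,-2,25] → ·
    (4,4)@(9, 9): e=[-9,2,23] → ·
    (5,4)@(11, 9): e=[-11,6,21] → ·
  covered (4 px):
    · · · · · · ·
    · · · · · · ·
    · · · · · · ·
    · · █ █ █ █ ·
    · · · · · · ·

Final: [[2,3],[3,3],[4,3],[5,3]]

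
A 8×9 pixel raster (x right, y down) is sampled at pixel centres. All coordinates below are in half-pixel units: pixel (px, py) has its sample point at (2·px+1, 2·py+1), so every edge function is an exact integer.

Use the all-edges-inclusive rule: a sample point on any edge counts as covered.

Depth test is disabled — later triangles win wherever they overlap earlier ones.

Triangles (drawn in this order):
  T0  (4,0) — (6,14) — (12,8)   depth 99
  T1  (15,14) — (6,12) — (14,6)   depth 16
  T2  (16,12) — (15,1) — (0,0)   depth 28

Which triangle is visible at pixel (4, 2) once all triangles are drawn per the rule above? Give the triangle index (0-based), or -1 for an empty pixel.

T0:
  2·area = 96  (B↔C swapped to make it positive)
  edge (4, 0)→(12, 8): d=(8,8) inclusive
  edge (12, 8)→(6, 14): d=(-6,6) inclusive
  edge (6, 14)→(4, 0): d=(-2,-14) inclusive
    (2,0)@(5, 1): e=[0,84,12] → #  [on edge]
    (3,0)@(7, 1): e=[-16,72,40] → ·
    (2,1)@(5, 3): e=[16,72,8] → #
    (3,1)@(7, 3): e=[0,60,36] → #  [on edge]
    (4,1)@(9, 3): e=[-16,48,64] → ·
    (2,2)@(5, 5): e=[32,60,4] → #
    (4,2)@(9, 5): e=[0,36,60] → #  [on edge]
    (5,2)@(11, 5): e=[-16,24,88] → ·
    (7,2)@(15, 5): e=[-48,0,144] → ·  [on edge]
    (2,3)@(5, 7): e=[48,48,0] → #  [on edge]
    (5,3)@(11, 7): e=[0,12,84] → #  [on edge]
    (6,3)@(13, 7): e=[-16,0,112] → ·  [on edge]
    (5,4)@(11, 9): e=[16,0,80] → #  [on edge]
    (6,4)@(13, 9): e=[0,-12,108] → ·  [on edge]
    (4,5)@(9, 11): e=[48,0,48] → #  [on edge]
    (7,5)@(15, 11): e=[0,-36,132] → ·  [on edge]
    (3,6)@(7, 13): e=[80,0,16] → #  [on edge]
    (2,7)@(5, 15): e=[112,0,-16] → ·  [on edge]
    (1,8)@(3, 17): e=[144,0,-48] → ·  [on edge]
  covered (16 px):
    · · # · · · · ·
    · · # # · · · ·
    · · # # # · · ·
    · · # # # # · ·
    · · · # # # · ·
    · · · # # · · ·
    · · · # · · · ·
    · · · · · · · ·
    · · · · · · · ·
T1:
  2·area = 70
  edge (15, 14)→(6, 12): d=(-9,-2) inclusive
  edge (6, 12)→(14, 6): d=(8,-6) inclusive
  edge (14, 6)→(15, 14): d=(1,8) inclusive
    (6,3)@(13, 7): e=[59,2,9] → #
    (7,3)@(15, 7): e=[63,14,-7] → ·
    (5,4)@(11, 9): e=[37,6,27] → #
    (7,4)@(15, 9): e=[45,30,-5] → ·
    (4,5)@(9, 11): e=[15,10,45] → #
    (7,5)@(15, 11): e=[27,46,-3] → ·
    (4,6)@(9, 13): e=[-3,26,47] → ·
    (5,6)@(11, 13): e=[1,38,31] → #
    (7,6)@(15, 13): e=[9,62,-1] → ·
    (5,7)@(11, 15): e=[-17,54,33] → ·
    (6,7)@(13, 15): e=[-13,66,17] → ·
  covered (8 px):
    · · · · · · · ·
    · · · · · · · ·
    · · · · · · · ·
    · · · · · · # ·
    · · · · · # # ·
    · · · · # # # ·
    · · · · · # # ·
    · · · · · · · ·
    · · · · · · · ·
T2:
  2·area = 164  (B↔C swapped to make it positive)
  edge (16, 12)→(0, 0): d=(-16,-12) inclusive
  edge (0, 0)→(15, 1): d=(15,1) inclusive
  edge (15, 1)→(16, 12): d=(1,11) inclusive
    (1,0)@(3, 1): e=[20,12,132] → #
    (2,0)@(5, 1): e=[44,10,110] → #
    (3,0)@(7, 1): e=[68,8,88] → #
    (4,0)@(9, 1): e=[92,6,66] → #
    (5,0)@(11, 1): e=[116,4,44] → #
    (6,0)@(13, 1): e=[140,2,22] → #
    (7,0)@(15, 1): e=[164,0,0] → #  [on edge]
    (1,1)@(3, 3): e=[-12,42,134] → ·
    (2,1)@(5, 3): e=[12,40,112] → #
    (2,2)@(5, 5): e=[-20,70,114] → ·
    (3,2)@(7, 5): e=[4,68,92] → #
    (3,3)@(7, 7): e=[-28,98,94] → ·
  covered (24 px):
    · # # # # # # #
    · · # # # # # #
    · · · # # # # #
    · · · · · # # #
    · · · · · · # #
    · · · · · · · #
    · · · · · · · ·
    · · · · · · · ·
    · · · · · · · ·

Z-buffer (winner per pixel, '.' = empty):
  . 2 2 2 2 2 2 2
  . . 2 2 2 2 2 2
  . . 0 2 2 2 2 2
  . . 0 0 0 2 2 2
  . . . 0 0 1 2 2
  . . . 0 1 1 1 2
  . . . 0 . 1 1 .
  . . . . . . . .
  . . . . . . . .

Final: 2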